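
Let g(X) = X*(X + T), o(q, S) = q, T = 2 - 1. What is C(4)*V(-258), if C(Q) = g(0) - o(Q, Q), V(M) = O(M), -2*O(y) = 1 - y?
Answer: 518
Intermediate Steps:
T = 1
g(X) = X*(1 + X) (g(X) = X*(X + 1) = X*(1 + X))
O(y) = -1/2 + y/2 (O(y) = -(1 - y)/2 = -1/2 + y/2)
V(M) = -1/2 + M/2
C(Q) = -Q (C(Q) = 0*(1 + 0) - Q = 0*1 - Q = 0 - Q = -Q)
C(4)*V(-258) = (-1*4)*(-1/2 + (1/2)*(-258)) = -4*(-1/2 - 129) = -4*(-259/2) = 518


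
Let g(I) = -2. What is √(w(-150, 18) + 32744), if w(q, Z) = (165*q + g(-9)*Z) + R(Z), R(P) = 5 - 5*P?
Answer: √7873 ≈ 88.730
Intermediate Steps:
w(q, Z) = 5 - 7*Z + 165*q (w(q, Z) = (165*q - 2*Z) + (5 - 5*Z) = (-2*Z + 165*q) + (5 - 5*Z) = 5 - 7*Z + 165*q)
√(w(-150, 18) + 32744) = √((5 - 7*18 + 165*(-150)) + 32744) = √((5 - 126 - 24750) + 32744) = √(-24871 + 32744) = √7873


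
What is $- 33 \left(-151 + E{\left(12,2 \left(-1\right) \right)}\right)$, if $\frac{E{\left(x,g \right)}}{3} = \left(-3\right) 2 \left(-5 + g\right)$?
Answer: $825$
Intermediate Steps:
$E{\left(x,g \right)} = 90 - 18 g$ ($E{\left(x,g \right)} = 3 \left(-3\right) 2 \left(-5 + g\right) = 3 \left(- 6 \left(-5 + g\right)\right) = 3 \left(30 - 6 g\right) = 90 - 18 g$)
$- 33 \left(-151 + E{\left(12,2 \left(-1\right) \right)}\right) = - 33 \left(-151 + \left(90 - 18 \cdot 2 \left(-1\right)\right)\right) = - 33 \left(-151 + \left(90 - -36\right)\right) = - 33 \left(-151 + \left(90 + 36\right)\right) = - 33 \left(-151 + 126\right) = \left(-33\right) \left(-25\right) = 825$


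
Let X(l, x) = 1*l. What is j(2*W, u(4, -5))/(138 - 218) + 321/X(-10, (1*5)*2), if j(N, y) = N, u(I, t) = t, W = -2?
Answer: -641/20 ≈ -32.050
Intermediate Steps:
X(l, x) = l
j(2*W, u(4, -5))/(138 - 218) + 321/X(-10, (1*5)*2) = (2*(-2))/(138 - 218) + 321/(-10) = -4/(-80) + 321*(-⅒) = -4*(-1/80) - 321/10 = 1/20 - 321/10 = -641/20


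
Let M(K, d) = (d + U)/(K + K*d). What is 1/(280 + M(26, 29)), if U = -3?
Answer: 30/8401 ≈ 0.0035710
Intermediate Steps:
M(K, d) = (-3 + d)/(K + K*d) (M(K, d) = (d - 3)/(K + K*d) = (-3 + d)/(K + K*d))
1/(280 + M(26, 29)) = 1/(280 + (-3 + 29)/(26*(1 + 29))) = 1/(280 + (1/26)*26/30) = 1/(280 + (1/26)*(1/30)*26) = 1/(280 + 1/30) = 1/(8401/30) = 30/8401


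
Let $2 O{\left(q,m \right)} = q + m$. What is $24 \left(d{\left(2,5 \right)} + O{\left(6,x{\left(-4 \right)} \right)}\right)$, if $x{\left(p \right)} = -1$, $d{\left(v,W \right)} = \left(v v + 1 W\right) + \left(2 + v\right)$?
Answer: $372$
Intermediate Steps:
$d{\left(v,W \right)} = 2 + W + v + v^{2}$ ($d{\left(v,W \right)} = \left(v^{2} + W\right) + \left(2 + v\right) = \left(W + v^{2}\right) + \left(2 + v\right) = 2 + W + v + v^{2}$)
$O{\left(q,m \right)} = \frac{m}{2} + \frac{q}{2}$ ($O{\left(q,m \right)} = \frac{q + m}{2} = \frac{m + q}{2} = \frac{m}{2} + \frac{q}{2}$)
$24 \left(d{\left(2,5 \right)} + O{\left(6,x{\left(-4 \right)} \right)}\right) = 24 \left(\left(2 + 5 + 2 + 2^{2}\right) + \left(\frac{1}{2} \left(-1\right) + \frac{1}{2} \cdot 6\right)\right) = 24 \left(\left(2 + 5 + 2 + 4\right) + \left(- \frac{1}{2} + 3\right)\right) = 24 \left(13 + \frac{5}{2}\right) = 24 \cdot \frac{31}{2} = 372$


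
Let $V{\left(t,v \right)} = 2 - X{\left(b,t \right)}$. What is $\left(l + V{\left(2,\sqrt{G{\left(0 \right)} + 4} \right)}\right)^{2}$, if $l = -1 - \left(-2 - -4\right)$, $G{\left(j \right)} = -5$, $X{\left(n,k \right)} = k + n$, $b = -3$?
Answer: $0$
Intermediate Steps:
$V{\left(t,v \right)} = 5 - t$ ($V{\left(t,v \right)} = 2 - \left(t - 3\right) = 2 - \left(-3 + t\right) = 5 - t$)
$l = -3$ ($l = -1 - \left(-2 + 4\right) = -1 - 2 = -3$)
$\left(l + V{\left(2,\sqrt{G{\left(0 \right)} + 4} \right)}\right)^{2} = \left(-3 + \left(5 - 2\right)\right)^{2} = \left(-3 + 3\right)^{2} = 0^{2} = 0$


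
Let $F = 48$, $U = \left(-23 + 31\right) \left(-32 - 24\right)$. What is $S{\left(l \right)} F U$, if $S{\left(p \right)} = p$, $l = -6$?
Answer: $129024$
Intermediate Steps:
$U = -448$ ($U = 8 \left(-56\right) = -448$)
$S{\left(l \right)} F U = \left(-6\right) 48 \left(-448\right) = \left(-288\right) \left(-448\right) = 129024$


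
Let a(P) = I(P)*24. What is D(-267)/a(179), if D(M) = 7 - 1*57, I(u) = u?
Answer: -25/2148 ≈ -0.011639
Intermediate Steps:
D(M) = -50 (D(M) = 7 - 57 = -50)
a(P) = 24*P (a(P) = P*24 = 24*P)
D(-267)/a(179) = -50/(24*179) = -50/4296 = -50*1/4296 = -25/2148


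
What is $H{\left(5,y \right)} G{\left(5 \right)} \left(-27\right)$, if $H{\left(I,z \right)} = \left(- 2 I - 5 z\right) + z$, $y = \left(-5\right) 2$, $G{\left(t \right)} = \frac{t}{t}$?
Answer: $-810$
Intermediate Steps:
$G{\left(t \right)} = 1$
$y = -10$
$H{\left(I,z \right)} = - 4 z - 2 I$ ($H{\left(I,z \right)} = \left(- 5 z - 2 I\right) + z = - 4 z - 2 I$)
$H{\left(5,y \right)} G{\left(5 \right)} \left(-27\right) = \left(\left(-4\right) \left(-10\right) - 10\right) 1 \left(-27\right) = \left(40 - 10\right) 1 \left(-27\right) = 30 \cdot 1 \left(-27\right) = 30 \left(-27\right) = -810$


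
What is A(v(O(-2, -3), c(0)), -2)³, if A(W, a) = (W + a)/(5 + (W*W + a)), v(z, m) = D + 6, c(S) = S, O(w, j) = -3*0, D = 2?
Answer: 216/300763 ≈ 0.00071817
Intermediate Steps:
O(w, j) = 0
v(z, m) = 8 (v(z, m) = 2 + 6 = 8)
A(W, a) = (W + a)/(5 + a + W²) (A(W, a) = (W + a)/(5 + (W² + a)) = (W + a)/(5 + (a + W²)) = (W + a)/(5 + a + W²))
A(v(O(-2, -3), c(0)), -2)³ = ((8 - 2)/(5 - 2 + 8²))³ = (6/(5 - 2 + 64))³ = (6/67)³ = 216/300763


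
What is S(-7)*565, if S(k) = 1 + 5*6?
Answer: 17515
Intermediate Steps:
S(k) = 31 (S(k) = 1 + 30 = 31)
S(-7)*565 = 31*565 = 17515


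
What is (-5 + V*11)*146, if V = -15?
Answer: -24820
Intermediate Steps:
(-5 + V*11)*146 = (-5 - 15*11)*146 = (-5 - 165)*146 = -170*146 = -24820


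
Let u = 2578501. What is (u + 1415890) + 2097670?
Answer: 6092061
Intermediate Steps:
(u + 1415890) + 2097670 = (2578501 + 1415890) + 2097670 = 3994391 + 2097670 = 6092061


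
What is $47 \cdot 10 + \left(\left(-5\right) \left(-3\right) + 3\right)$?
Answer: $488$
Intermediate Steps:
$47 \cdot 10 + \left(\left(-5\right) \left(-3\right) + 3\right) = 470 + \left(15 + 3\right) = 470 + 18 = 488$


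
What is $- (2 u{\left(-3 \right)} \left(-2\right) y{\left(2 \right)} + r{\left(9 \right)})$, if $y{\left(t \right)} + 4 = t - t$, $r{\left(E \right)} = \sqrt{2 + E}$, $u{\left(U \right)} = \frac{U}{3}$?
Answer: $16 - \sqrt{11} \approx 12.683$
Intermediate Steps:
$u{\left(U \right)} = \frac{U}{3}$ ($u{\left(U \right)} = U \frac{1}{3} = \frac{U}{3}$)
$y{\left(t \right)} = -4$ ($y{\left(t \right)} = -4 + \left(t - t\right) = -4 + 0 = -4$)
$- (2 u{\left(-3 \right)} \left(-2\right) y{\left(2 \right)} + r{\left(9 \right)}) = - (2 \cdot \frac{1}{3} \left(-3\right) \left(-2\right) \left(-4\right) + \sqrt{2 + 9}) = - (2 \left(-1\right) \left(-2\right) \left(-4\right) + \sqrt{11}) = - (\left(-2\right) \left(-2\right) \left(-4\right) + \sqrt{11}) = - (4 \left(-4\right) + \sqrt{11}) = - (-16 + \sqrt{11}) = 16 - \sqrt{11}$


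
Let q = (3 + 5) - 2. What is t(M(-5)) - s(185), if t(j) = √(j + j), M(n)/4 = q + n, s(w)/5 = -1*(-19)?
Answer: -95 + 2*√2 ≈ -92.172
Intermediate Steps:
s(w) = 95 (s(w) = 5*(-1*(-19)) = 5*19 = 95)
q = 6 (q = 8 - 2 = 6)
M(n) = 24 + 4*n (M(n) = 4*(6 + n) = 24 + 4*n)
t(j) = √2*√j (t(j) = √(2*j) = √2*√j)
t(M(-5)) - s(185) = √2*√(24 + 4*(-5)) - 1*95 = √2*√(24 - 20) - 95 = √2*√4 - 95 = √2*2 - 95 = 2*√2 - 95 = -95 + 2*√2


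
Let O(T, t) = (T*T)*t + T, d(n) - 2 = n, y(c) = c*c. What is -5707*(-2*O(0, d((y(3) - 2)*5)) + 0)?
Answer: 0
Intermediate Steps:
y(c) = c²
d(n) = 2 + n
O(T, t) = T + t*T² (O(T, t) = T²*t + T = t*T² + T = T + t*T²)
-5707*(-2*O(0, d((y(3) - 2)*5)) + 0) = -5707*(-0*(1 + 0*(2 + (3² - 2)*5)) + 0) = -5707*(-0*(1 + 0*(2 + (9 - 2)*5)) + 0) = -5707*(-0*(1 + 0*(2 + 7*5)) + 0) = -5707*(-0*(1 + 0*(2 + 35)) + 0) = -5707*(-0*(1 + 0*37) + 0) = -5707*(-0*(1 + 0) + 0) = -5707*(-0 + 0) = -5707*(-2*0 + 0) = -5707*(0 + 0) = -5707*0 = 0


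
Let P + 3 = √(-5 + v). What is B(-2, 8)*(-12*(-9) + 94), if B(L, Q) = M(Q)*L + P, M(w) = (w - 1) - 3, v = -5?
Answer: -2222 + 202*I*√10 ≈ -2222.0 + 638.78*I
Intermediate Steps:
M(w) = -4 + w (M(w) = (-1 + w) - 3 = -4 + w)
P = -3 + I*√10 (P = -3 + √(-5 - 5) = -3 + √(-10) = -3 + I*√10 ≈ -3.0 + 3.1623*I)
B(L, Q) = -3 + I*√10 + L*(-4 + Q) (B(L, Q) = (-4 + Q)*L + (-3 + I*√10) = L*(-4 + Q) + (-3 + I*√10) = -3 + I*√10 + L*(-4 + Q))
B(-2, 8)*(-12*(-9) + 94) = (-3 + I*√10 - 2*(-4 + 8))*(-12*(-9) + 94) = (-3 + I*√10 - 2*4)*(108 + 94) = (-3 + I*√10 - 8)*202 = (-11 + I*√10)*202 = -2222 + 202*I*√10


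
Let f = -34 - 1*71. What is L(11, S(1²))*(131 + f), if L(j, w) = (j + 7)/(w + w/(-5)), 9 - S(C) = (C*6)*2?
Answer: -195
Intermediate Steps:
S(C) = 9 - 12*C (S(C) = 9 - C*6*2 = 9 - 6*C*2 = 9 - 12*C)
L(j, w) = 5*(7 + j)/(4*w) (L(j, w) = (7 + j)/(w + w*(-⅕)) = (7 + j)/(w - w/5) = (7 + j)/((4*w/5)) = (7 + j)*(5/(4*w)) = 5*(7 + j)/(4*w))
f = -105 (f = -34 - 71 = -105)
L(11, S(1²))*(131 + f) = (5*(7 + 11)/(4*(9 - 12*1²)))*(131 - 105) = ((5/4)*18/(9 - 12*1))*26 = ((5/4)*18/(9 - 12))*26 = ((5/4)*18/(-3))*26 = ((5/4)*(-⅓)*18)*26 = -15/2*26 = -195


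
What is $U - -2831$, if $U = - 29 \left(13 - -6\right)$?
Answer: $2280$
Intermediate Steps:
$U = -551$ ($U = - 29 \left(13 + 6\right) = \left(-29\right) 19 = -551$)
$U - -2831 = -551 - -2831 = -551 + 2831 = 2280$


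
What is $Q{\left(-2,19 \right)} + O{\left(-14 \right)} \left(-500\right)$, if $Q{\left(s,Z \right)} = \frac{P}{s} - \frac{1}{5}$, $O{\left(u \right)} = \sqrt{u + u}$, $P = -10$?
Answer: $\frac{24}{5} - 1000 i \sqrt{7} \approx 4.8 - 2645.8 i$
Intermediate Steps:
$O{\left(u \right)} = \sqrt{2} \sqrt{u}$ ($O{\left(u \right)} = \sqrt{2 u} = \sqrt{2} \sqrt{u}$)
$Q{\left(s,Z \right)} = - \frac{1}{5} - \frac{10}{s}$ ($Q{\left(s,Z \right)} = - \frac{10}{s} - \frac{1}{5} = - \frac{1}{5} - \frac{10}{s}$)
$Q{\left(-2,19 \right)} + O{\left(-14 \right)} \left(-500\right) = \frac{-50 - -2}{5 \left(-2\right)} + \sqrt{2} \sqrt{-14} \left(-500\right) = \frac{1}{5} \left(- \frac{1}{2}\right) \left(-50 + 2\right) + \sqrt{2} i \sqrt{14} \left(-500\right) = \frac{1}{5} \left(- \frac{1}{2}\right) \left(-48\right) + 2 i \sqrt{7} \left(-500\right) = \frac{24}{5} - 1000 i \sqrt{7}$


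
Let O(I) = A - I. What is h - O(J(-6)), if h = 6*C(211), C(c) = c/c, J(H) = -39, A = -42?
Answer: 9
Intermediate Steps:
C(c) = 1
O(I) = -42 - I
h = 6 (h = 6*1 = 6)
h - O(J(-6)) = 6 - (-42 - 1*(-39)) = 6 - (-42 + 39) = 6 - 1*(-3) = 6 + 3 = 9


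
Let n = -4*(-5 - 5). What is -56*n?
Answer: -2240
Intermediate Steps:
n = 40 (n = -4*(-10) = 40)
-56*n = -56*40 = -2240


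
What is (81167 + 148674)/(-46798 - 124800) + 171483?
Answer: 29425909993/171598 ≈ 1.7148e+5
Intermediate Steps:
(81167 + 148674)/(-46798 - 124800) + 171483 = 229841/(-171598) + 171483 = 229841*(-1/171598) + 171483 = -229841/171598 + 171483 = 29425909993/171598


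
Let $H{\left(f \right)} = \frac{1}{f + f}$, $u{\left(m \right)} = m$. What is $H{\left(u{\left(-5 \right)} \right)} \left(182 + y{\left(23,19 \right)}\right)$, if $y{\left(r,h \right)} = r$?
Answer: $- \frac{41}{2} \approx -20.5$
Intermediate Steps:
$H{\left(f \right)} = \frac{1}{2 f}$
$H{\left(u{\left(-5 \right)} \right)} \left(182 + y{\left(23,19 \right)}\right) = \frac{1}{2 \left(-5\right)} \left(182 + 23\right) = \frac{1}{2} \left(- \frac{1}{5}\right) 205 = \left(- \frac{1}{10}\right) 205 = - \frac{41}{2}$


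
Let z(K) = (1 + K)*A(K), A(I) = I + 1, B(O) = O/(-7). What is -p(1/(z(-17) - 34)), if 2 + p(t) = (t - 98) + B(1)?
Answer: 155615/1554 ≈ 100.14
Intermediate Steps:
B(O) = -O/7 (B(O) = O*(-1/7) = -O/7)
A(I) = 1 + I
z(K) = (1 + K)**2 (z(K) = (1 + K)*(1 + K) = (1 + K)**2)
p(t) = -701/7 + t (p(t) = -2 + ((t - 98) - 1/7*1) = -2 + ((-98 + t) - 1/7) = -2 + (-687/7 + t) = -701/7 + t)
-p(1/(z(-17) - 34)) = -(-701/7 + 1/((1 - 17)**2 - 34)) = -(-701/7 + 1/((-16)**2 - 34)) = -(-701/7 + 1/(256 - 34)) = -(-701/7 + 1/222) = -1*(-155615/1554) = 155615/1554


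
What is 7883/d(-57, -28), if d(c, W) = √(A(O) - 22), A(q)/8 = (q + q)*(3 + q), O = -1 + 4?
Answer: 7883*√266/266 ≈ 483.34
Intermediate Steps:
O = 3
A(q) = 16*q*(3 + q) (A(q) = 8*((q + q)*(3 + q)) = 8*((2*q)*(3 + q)) = 8*(2*q*(3 + q)) = 16*q*(3 + q))
d(c, W) = √266 (d(c, W) = √(16*3*(3 + 3) - 22) = √(16*3*6 - 22) = √(288 - 22) = √266)
7883/d(-57, -28) = 7883/(√266) = 7883*(√266/266) = 7883*√266/266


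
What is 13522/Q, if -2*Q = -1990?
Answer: 13522/995 ≈ 13.590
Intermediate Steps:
Q = 995 (Q = -½*(-1990) = 995)
13522/Q = 13522/995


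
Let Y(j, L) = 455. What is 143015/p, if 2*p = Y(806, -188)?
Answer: 57206/91 ≈ 628.64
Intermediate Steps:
p = 455/2 (p = (½)*455 = 455/2 ≈ 227.50)
143015/p = 143015/(455/2) = 143015*(2/455) = 57206/91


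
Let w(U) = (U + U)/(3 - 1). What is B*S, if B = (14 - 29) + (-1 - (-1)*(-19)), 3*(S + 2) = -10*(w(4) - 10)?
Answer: -630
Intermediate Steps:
w(U) = U (w(U) = (2*U)/2 = (2*U)*(1/2) = U)
S = 18 (S = -2 + (-10*(4 - 10))/3 = -2 + (-10*(-6))/3 = -2 + (1/3)*60 = -2 + 20 = 18)
B = -35 (B = -15 + (-1 - 1*19) = -15 + (-1 - 19) = -15 - 20 = -35)
B*S = -35*18 = -630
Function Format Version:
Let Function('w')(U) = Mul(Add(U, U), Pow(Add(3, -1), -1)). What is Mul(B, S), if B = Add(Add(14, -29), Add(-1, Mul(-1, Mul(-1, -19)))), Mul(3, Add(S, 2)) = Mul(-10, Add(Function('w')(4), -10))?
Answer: -630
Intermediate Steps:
Function('w')(U) = U (Function('w')(U) = Mul(Mul(2, U), Pow(2, -1)) = Mul(Mul(2, U), Rational(1, 2)) = U)
S = 18 (S = Add(-2, Mul(Rational(1, 3), Mul(-10, Add(4, -10)))) = Add(-2, Mul(Rational(1, 3), Mul(-10, -6))) = Add(-2, Mul(Rational(1, 3), 60)) = Add(-2, 20) = 18)
B = -35 (B = Add(-15, Add(-1, Mul(-1, 19))) = Add(-15, Add(-1, -19)) = Add(-15, -20) = -35)
Mul(B, S) = Mul(-35, 18) = -630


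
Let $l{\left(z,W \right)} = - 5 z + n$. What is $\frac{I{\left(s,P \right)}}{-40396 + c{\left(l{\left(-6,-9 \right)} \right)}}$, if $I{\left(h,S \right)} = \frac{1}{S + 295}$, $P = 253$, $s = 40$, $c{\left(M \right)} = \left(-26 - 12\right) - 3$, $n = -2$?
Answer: $- \frac{1}{22159476} \approx -4.5127 \cdot 10^{-8}$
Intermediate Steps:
$l{\left(z,W \right)} = -2 - 5 z$ ($l{\left(z,W \right)} = - 5 z - 2 = -2 - 5 z$)
$c{\left(M \right)} = -41$ ($c{\left(M \right)} = -38 - 3 = -41$)
$I{\left(h,S \right)} = \frac{1}{295 + S}$
$\frac{I{\left(s,P \right)}}{-40396 + c{\left(l{\left(-6,-9 \right)} \right)}} = \frac{1}{\left(295 + 253\right) \left(-40396 - 41\right)} = \frac{1}{548 \left(-40437\right)} = \frac{1}{548} \left(- \frac{1}{40437}\right) = - \frac{1}{22159476}$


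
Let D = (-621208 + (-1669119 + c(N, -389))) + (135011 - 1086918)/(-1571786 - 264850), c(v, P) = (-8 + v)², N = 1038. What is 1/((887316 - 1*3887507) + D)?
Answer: -1836636/7768267733141 ≈ -2.3643e-7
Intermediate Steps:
D = -2258008935665/1836636 (D = (-621208 + (-1669119 + (-8 + 1038)²)) + (135011 - 1086918)/(-1571786 - 264850) = (-621208 + (-1669119 + 1030²)) - 951907/(-1836636) = (-621208 + (-1669119 + 1060900)) - 951907*(-1/1836636) = (-621208 - 608219) + 951907/1836636 = -1229427 + 951907/1836636 = -2258008935665/1836636 ≈ -1.2294e+6)
1/((887316 - 1*3887507) + D) = 1/((887316 - 1*3887507) - 2258008935665/1836636) = 1/((887316 - 3887507) - 2258008935665/1836636) = 1/(-3000191 - 2258008935665/1836636) = 1/(-7768267733141/1836636) = -1836636/7768267733141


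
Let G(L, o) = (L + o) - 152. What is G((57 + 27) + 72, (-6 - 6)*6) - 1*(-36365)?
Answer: 36297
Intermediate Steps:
G(L, o) = -152 + L + o
G((57 + 27) + 72, (-6 - 6)*6) - 1*(-36365) = (-152 + ((57 + 27) + 72) + (-6 - 6)*6) - 1*(-36365) = (-152 + (84 + 72) - 12*6) + 36365 = (-152 + 156 - 72) + 36365 = -68 + 36365 = 36297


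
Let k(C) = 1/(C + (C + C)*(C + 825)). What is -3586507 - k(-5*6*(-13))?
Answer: -3400331421631/948090 ≈ -3.5865e+6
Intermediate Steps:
k(C) = 1/(C + 2*C*(825 + C)) (k(C) = 1/(C + (2*C)*(825 + C)) = 1/(C + 2*C*(825 + C)))
-3586507 - k(-5*6*(-13)) = -3586507 - 1/((-5*6*(-13))*(1651 + 2*(-5*6*(-13)))) = -3586507 - 1/(((-30*(-13)))*(1651 + 2*(-30*(-13)))) = -3586507 - 1/(390*(1651 + 2*390)) = -3586507 - 1/(390*(1651 + 780)) = -3586507 - 1/(390*2431) = -3586507 - 1*1/948090 = -3586507 - 1/948090 = -3400331421631/948090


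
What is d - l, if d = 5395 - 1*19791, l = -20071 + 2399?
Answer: 3276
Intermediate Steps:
l = -17672
d = -14396 (d = 5395 - 19791 = -14396)
d - l = -14396 - 1*(-17672) = -14396 + 17672 = 3276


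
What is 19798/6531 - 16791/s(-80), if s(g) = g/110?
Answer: 1206440615/52248 ≈ 23091.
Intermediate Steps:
s(g) = g/110 (s(g) = g*(1/110) = g/110)
19798/6531 - 16791/s(-80) = 19798/6531 - 16791/((1/110)*(-80)) = 19798*(1/6531) - 16791/(-8/11) = 19798/6531 - 16791*(-11/8) = 19798/6531 + 184701/8 = 1206440615/52248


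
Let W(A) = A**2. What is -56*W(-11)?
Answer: -6776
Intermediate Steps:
-56*W(-11) = -56*(-11)**2 = -56*121 = -6776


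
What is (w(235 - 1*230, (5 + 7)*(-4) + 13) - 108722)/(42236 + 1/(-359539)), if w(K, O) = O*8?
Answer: -39190470078/15185489203 ≈ -2.5808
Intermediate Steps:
w(K, O) = 8*O
(w(235 - 1*230, (5 + 7)*(-4) + 13) - 108722)/(42236 + 1/(-359539)) = (8*((5 + 7)*(-4) + 13) - 108722)/(42236 + 1/(-359539)) = (8*(12*(-4) + 13) - 108722)/(42236 - 1/359539) = (8*(-48 + 13) - 108722)/(15185489203/359539) = (8*(-35) - 108722)*(359539/15185489203) = (-280 - 108722)*(359539/15185489203) = -109002*359539/15185489203 = -39190470078/15185489203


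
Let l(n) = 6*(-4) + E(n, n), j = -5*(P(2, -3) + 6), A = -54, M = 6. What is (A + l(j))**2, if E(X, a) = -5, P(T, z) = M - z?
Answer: 6889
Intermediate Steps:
P(T, z) = 6 - z
j = -75 (j = -5*((6 - 1*(-3)) + 6) = -5*((6 + 3) + 6) = -5*(9 + 6) = -5*15 = -75)
l(n) = -29 (l(n) = 6*(-4) - 5 = -24 - 5 = -29)
(A + l(j))**2 = (-54 - 29)**2 = (-83)**2 = 6889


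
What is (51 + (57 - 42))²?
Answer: 4356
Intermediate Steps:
(51 + (57 - 42))² = (51 + 15)² = 66² = 4356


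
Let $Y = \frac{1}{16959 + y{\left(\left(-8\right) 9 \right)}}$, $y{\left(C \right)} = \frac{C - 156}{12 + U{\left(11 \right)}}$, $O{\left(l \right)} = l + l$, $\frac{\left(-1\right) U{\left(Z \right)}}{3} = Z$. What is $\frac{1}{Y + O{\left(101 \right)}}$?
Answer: $\frac{118789}{23995385} \approx 0.0049505$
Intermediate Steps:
$U{\left(Z \right)} = - 3 Z$
$O{\left(l \right)} = 2 l$
$y{\left(C \right)} = \frac{52}{7} - \frac{C}{21}$ ($y{\left(C \right)} = \frac{C - 156}{12 - 33} = \frac{-156 + C}{12 - 33} = \frac{-156 + C}{-21} = \left(-156 + C\right) \left(- \frac{1}{21}\right) = \frac{52}{7} - \frac{C}{21}$)
$Y = \frac{7}{118789}$ ($Y = \frac{1}{16959 + \left(\frac{52}{7} - \frac{\left(-8\right) 9}{21}\right)} = \frac{1}{16959 + \left(\frac{52}{7} - - \frac{24}{7}\right)} = \frac{1}{16959 + \left(\frac{52}{7} + \frac{24}{7}\right)} = \frac{1}{16959 + \frac{76}{7}} = \frac{1}{\frac{118789}{7}} = \frac{7}{118789} \approx 5.8928 \cdot 10^{-5}$)
$\frac{1}{Y + O{\left(101 \right)}} = \frac{1}{\frac{7}{118789} + 2 \cdot 101} = \frac{1}{\frac{7}{118789} + 202} = \frac{1}{\frac{23995385}{118789}} = \frac{118789}{23995385}$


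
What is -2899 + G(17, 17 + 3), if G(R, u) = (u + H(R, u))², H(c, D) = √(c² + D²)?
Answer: -1810 + 40*√689 ≈ -760.05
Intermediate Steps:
H(c, D) = √(D² + c²)
G(R, u) = (u + √(R² + u²))² (G(R, u) = (u + √(u² + R²))² = (u + √(R² + u²))²)
-2899 + G(17, 17 + 3) = -2899 + ((17 + 3) + √(17² + (17 + 3)²))² = -2899 + (20 + √(289 + 20²))² = -2899 + (20 + √(289 + 400))² = -2899 + (20 + √689)²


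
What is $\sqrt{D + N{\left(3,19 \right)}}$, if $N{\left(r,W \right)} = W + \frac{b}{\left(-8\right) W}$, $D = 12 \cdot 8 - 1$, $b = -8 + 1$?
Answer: $\frac{\sqrt{658730}}{76} \approx 10.679$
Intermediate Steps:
$b = -7$
$D = 95$ ($D = 96 - 1 = 95$)
$N{\left(r,W \right)} = W + \frac{7}{8 W}$ ($N{\left(r,W \right)} = W - \frac{7}{\left(-8\right) W} = W - 7 \left(- \frac{1}{8 W}\right) = W + \frac{7}{8 W}$)
$\sqrt{D + N{\left(3,19 \right)}} = \sqrt{95 + \left(19 + \frac{7}{8 \cdot 19}\right)} = \sqrt{95 + \left(19 + \frac{7}{8} \cdot \frac{1}{19}\right)} = \sqrt{95 + \left(19 + \frac{7}{152}\right)} = \sqrt{95 + \frac{2895}{152}} = \sqrt{\frac{17335}{152}} = \frac{\sqrt{658730}}{76}$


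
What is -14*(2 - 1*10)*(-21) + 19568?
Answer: 17216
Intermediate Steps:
-14*(2 - 1*10)*(-21) + 19568 = -14*(2 - 10)*(-21) + 19568 = -14*(-8)*(-21) + 19568 = 112*(-21) + 19568 = -2352 + 19568 = 17216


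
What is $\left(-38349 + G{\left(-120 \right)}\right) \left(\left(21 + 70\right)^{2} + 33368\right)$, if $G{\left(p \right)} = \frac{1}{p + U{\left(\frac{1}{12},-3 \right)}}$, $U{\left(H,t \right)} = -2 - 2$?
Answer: $- \frac{198052531773}{124} \approx -1.5972 \cdot 10^{9}$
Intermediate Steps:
$U{\left(H,t \right)} = -4$
$G{\left(p \right)} = \frac{1}{-4 + p}$ ($G{\left(p \right)} = \frac{1}{p - 4} = \frac{1}{-4 + p}$)
$\left(-38349 + G{\left(-120 \right)}\right) \left(\left(21 + 70\right)^{2} + 33368\right) = \left(-38349 + \frac{1}{-4 - 120}\right) \left(\left(21 + 70\right)^{2} + 33368\right) = \left(-38349 + \frac{1}{-124}\right) \left(91^{2} + 33368\right) = \left(-38349 - \frac{1}{124}\right) \left(8281 + 33368\right) = \left(- \frac{4755277}{124}\right) 41649 = - \frac{198052531773}{124}$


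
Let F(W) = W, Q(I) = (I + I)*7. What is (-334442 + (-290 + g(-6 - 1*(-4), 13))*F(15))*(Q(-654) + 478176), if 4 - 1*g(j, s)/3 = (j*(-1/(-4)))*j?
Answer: -158836906140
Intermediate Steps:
g(j, s) = 12 - 3*j²/4 (g(j, s) = 12 - 3*j*(-1/(-4))*j = 12 - 3*j*(-1*(-¼))*j = 12 - 3*j*(¼)*j = 12 - 3*j/4*j = 12 - 3*j²/4)
Q(I) = 14*I (Q(I) = (2*I)*7 = 14*I)
(-334442 + (-290 + g(-6 - 1*(-4), 13))*F(15))*(Q(-654) + 478176) = (-334442 + (-290 + (12 - 3*(-6 - 1*(-4))²/4))*15)*(14*(-654) + 478176) = (-334442 + (-290 + (12 - 3*(-6 + 4)²/4))*15)*(-9156 + 478176) = (-334442 + (-290 + (12 - ¾*(-2)²))*15)*469020 = (-334442 + (-290 + (12 - ¾*4))*15)*469020 = (-334442 + (-290 + (12 - 3))*15)*469020 = (-334442 + (-290 + 9)*15)*469020 = (-334442 - 281*15)*469020 = (-334442 - 4215)*469020 = -338657*469020 = -158836906140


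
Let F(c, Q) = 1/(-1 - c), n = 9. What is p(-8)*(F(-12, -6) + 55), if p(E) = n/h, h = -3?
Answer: -1818/11 ≈ -165.27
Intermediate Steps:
p(E) = -3 (p(E) = 9/(-3) = 9*(-1/3) = -3)
p(-8)*(F(-12, -6) + 55) = -3*(-1/(1 - 12) + 55) = -3*(-1/(-11) + 55) = -3*(-1*(-1/11) + 55) = -3*(1/11 + 55) = -3*606/11 = -1818/11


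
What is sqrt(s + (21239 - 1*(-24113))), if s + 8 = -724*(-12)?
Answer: 4*sqrt(3377) ≈ 232.45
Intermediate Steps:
s = 8680 (s = -8 - 724*(-12) = -8 + 8688 = 8680)
sqrt(s + (21239 - 1*(-24113))) = sqrt(8680 + (21239 - 1*(-24113))) = sqrt(8680 + (21239 + 24113)) = sqrt(8680 + 45352) = sqrt(54032) = 4*sqrt(3377)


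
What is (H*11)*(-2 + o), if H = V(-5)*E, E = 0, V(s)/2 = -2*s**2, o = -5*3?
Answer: 0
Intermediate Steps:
o = -15
V(s) = -4*s**2 (V(s) = 2*(-2*s**2) = -4*s**2)
H = 0 (H = -4*(-5)**2*0 = -4*25*0 = -100*0 = 0)
(H*11)*(-2 + o) = (0*11)*(-2 - 15) = 0*(-17) = 0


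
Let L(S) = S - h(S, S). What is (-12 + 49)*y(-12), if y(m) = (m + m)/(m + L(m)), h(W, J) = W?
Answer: 74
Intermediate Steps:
L(S) = 0 (L(S) = S - S = 0)
y(m) = 2 (y(m) = (m + m)/(m + 0) = (2*m)/m = 2)
(-12 + 49)*y(-12) = (-12 + 49)*2 = 37*2 = 74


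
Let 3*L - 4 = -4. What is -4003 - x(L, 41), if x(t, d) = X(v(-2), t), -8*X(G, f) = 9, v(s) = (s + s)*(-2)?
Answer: -32015/8 ≈ -4001.9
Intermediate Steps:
L = 0 (L = 4/3 + (1/3)*(-4) = 4/3 - 4/3 = 0)
v(s) = -4*s (v(s) = (2*s)*(-2) = -4*s)
X(G, f) = -9/8 (X(G, f) = -1/8*9 = -9/8)
x(t, d) = -9/8
-4003 - x(L, 41) = -4003 - 1*(-9/8) = -4003 + 9/8 = -32015/8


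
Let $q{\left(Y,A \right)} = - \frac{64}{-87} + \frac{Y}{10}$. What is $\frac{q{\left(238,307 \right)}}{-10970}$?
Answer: $- \frac{10673}{4771950} \approx -0.0022366$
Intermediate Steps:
$q{\left(Y,A \right)} = \frac{64}{87} + \frac{Y}{10}$ ($q{\left(Y,A \right)} = \left(-64\right) \left(- \frac{1}{87}\right) + Y \frac{1}{10} = \frac{64}{87} + \frac{Y}{10}$)
$\frac{q{\left(238,307 \right)}}{-10970} = \frac{\frac{64}{87} + \frac{1}{10} \cdot 238}{-10970} = \left(\frac{64}{87} + \frac{119}{5}\right) \left(- \frac{1}{10970}\right) = \frac{10673}{435} \left(- \frac{1}{10970}\right) = - \frac{10673}{4771950}$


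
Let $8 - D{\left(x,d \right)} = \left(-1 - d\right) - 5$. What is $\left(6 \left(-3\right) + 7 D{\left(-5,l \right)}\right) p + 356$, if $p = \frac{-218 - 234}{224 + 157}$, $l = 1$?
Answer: $\frac{32104}{127} \approx 252.79$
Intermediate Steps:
$D{\left(x,d \right)} = 14 + d$ ($D{\left(x,d \right)} = 8 - \left(\left(-1 - d\right) - 5\right) = 8 - \left(-6 - d\right) = 8 + \left(6 + d\right) = 14 + d$)
$p = - \frac{452}{381} \approx -1.1864$
$\left(6 \left(-3\right) + 7 D{\left(-5,l \right)}\right) p + 356 = \left(6 \left(-3\right) + 7 \left(14 + 1\right)\right) \left(- \frac{452}{381}\right) + 356 = \left(-18 + 7 \cdot 15\right) \left(- \frac{452}{381}\right) + 356 = \left(-18 + 105\right) \left(- \frac{452}{381}\right) + 356 = 87 \left(- \frac{452}{381}\right) + 356 = - \frac{13108}{127} + 356 = \frac{32104}{127}$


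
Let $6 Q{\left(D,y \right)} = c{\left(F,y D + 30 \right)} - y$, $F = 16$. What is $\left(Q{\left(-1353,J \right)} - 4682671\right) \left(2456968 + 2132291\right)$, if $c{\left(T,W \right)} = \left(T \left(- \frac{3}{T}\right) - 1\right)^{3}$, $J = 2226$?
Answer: $-21491741597974$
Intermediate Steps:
$c{\left(T,W \right)} = -64$ ($c{\left(T,W \right)} = \left(-3 - 1\right)^{3} = \left(-4\right)^{3} = -64$)
$Q{\left(D,y \right)} = - \frac{32}{3} - \frac{y}{6}$ ($Q{\left(D,y \right)} = \frac{-64 - y}{6} = - \frac{32}{3} - \frac{y}{6}$)
$\left(Q{\left(-1353,J \right)} - 4682671\right) \left(2456968 + 2132291\right) = \left(\left(- \frac{32}{3} - 371\right) - 4682671\right) \left(2456968 + 2132291\right) = \left(\left(- \frac{32}{3} - 371\right) - 4682671\right) 4589259 = \left(- \frac{1145}{3} - 4682671\right) 4589259 = \left(- \frac{14049158}{3}\right) 4589259 = -21491741597974$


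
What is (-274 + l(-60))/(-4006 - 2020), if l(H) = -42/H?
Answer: 2733/60260 ≈ 0.045353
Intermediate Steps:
(-274 + l(-60))/(-4006 - 2020) = (-274 - 42/(-60))/(-4006 - 2020) = (-274 - 42*(-1/60))/(-6026) = (-274 + 7/10)*(-1/6026) = -2733/10*(-1/6026) = 2733/60260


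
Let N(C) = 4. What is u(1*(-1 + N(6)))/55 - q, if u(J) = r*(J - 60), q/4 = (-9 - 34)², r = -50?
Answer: -80786/11 ≈ -7344.2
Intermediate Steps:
q = 7396 (q = 4*(-9 - 34)² = 4*(-43)² = 4*1849 = 7396)
u(J) = 3000 - 50*J (u(J) = -50*(J - 60) = -50*(-60 + J) = 3000 - 50*J)
u(1*(-1 + N(6)))/55 - q = (3000 - 50*(-1 + 4))/55 - 1*7396 = (3000 - 50*3)*(1/55) - 7396 = (3000 - 150)*(1/55) - 7396 = 2850*(1/55) - 7396 = 570/11 - 7396 = -80786/11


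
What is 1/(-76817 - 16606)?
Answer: -1/93423 ≈ -1.0704e-5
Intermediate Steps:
1/(-76817 - 16606) = 1/(-93423) = -1/93423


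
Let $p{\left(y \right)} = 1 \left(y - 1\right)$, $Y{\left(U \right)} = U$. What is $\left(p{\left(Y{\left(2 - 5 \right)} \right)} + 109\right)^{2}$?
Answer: $11025$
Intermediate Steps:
$p{\left(y \right)} = -1 + y$ ($p{\left(y \right)} = 1 \left(-1 + y\right) = -1 + y$)
$\left(p{\left(Y{\left(2 - 5 \right)} \right)} + 109\right)^{2} = \left(\left(-1 + \left(2 - 5\right)\right) + 109\right)^{2} = \left(\left(-1 - 3\right) + 109\right)^{2} = \left(-4 + 109\right)^{2} = 105^{2} = 11025$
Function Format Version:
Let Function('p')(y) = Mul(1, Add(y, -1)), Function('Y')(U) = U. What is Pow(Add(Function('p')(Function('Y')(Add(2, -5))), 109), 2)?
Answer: 11025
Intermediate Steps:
Function('p')(y) = Add(-1, y) (Function('p')(y) = Mul(1, Add(-1, y)) = Add(-1, y))
Pow(Add(Function('p')(Function('Y')(Add(2, -5))), 109), 2) = Pow(Add(Add(-1, Add(2, -5)), 109), 2) = Pow(Add(Add(-1, -3), 109), 2) = Pow(Add(-4, 109), 2) = Pow(105, 2) = 11025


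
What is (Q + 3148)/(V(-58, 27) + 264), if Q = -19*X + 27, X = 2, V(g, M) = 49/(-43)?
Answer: 134891/11303 ≈ 11.934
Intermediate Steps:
V(g, M) = -49/43 (V(g, M) = 49*(-1/43) = -49/43)
Q = -11 (Q = -19*2 + 27 = -38 + 27 = -11)
(Q + 3148)/(V(-58, 27) + 264) = (-11 + 3148)/(-49/43 + 264) = 3137/(11303/43) = 3137*(43/11303) = 134891/11303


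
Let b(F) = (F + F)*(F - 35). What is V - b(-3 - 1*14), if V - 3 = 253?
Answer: -1512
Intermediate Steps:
b(F) = 2*F*(-35 + F) (b(F) = (2*F)*(-35 + F) = 2*F*(-35 + F))
V = 256 (V = 3 + 253 = 256)
V - b(-3 - 1*14) = 256 - 2*(-3 - 1*14)*(-35 + (-3 - 1*14)) = 256 - 2*(-3 - 14)*(-35 + (-3 - 14)) = 256 - 2*(-17)*(-35 - 17) = 256 - 2*(-17)*(-52) = 256 - 1*1768 = 256 - 1768 = -1512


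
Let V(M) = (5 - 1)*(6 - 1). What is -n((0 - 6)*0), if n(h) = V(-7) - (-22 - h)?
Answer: -42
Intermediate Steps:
V(M) = 20 (V(M) = 4*5 = 20)
n(h) = 42 + h (n(h) = 20 - (-22 - h) = 20 + (22 + h) = 42 + h)
-n((0 - 6)*0) = -(42 + (0 - 6)*0) = -(42 - 6*0) = -(42 + 0) = -1*42 = -42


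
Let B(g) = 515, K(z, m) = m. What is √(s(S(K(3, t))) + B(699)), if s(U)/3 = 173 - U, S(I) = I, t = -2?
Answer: 4*√65 ≈ 32.249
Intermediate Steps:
s(U) = 519 - 3*U (s(U) = 3*(173 - U) = 519 - 3*U)
√(s(S(K(3, t))) + B(699)) = √((519 - 3*(-2)) + 515) = √((519 + 6) + 515) = √(525 + 515) = √1040 = 4*√65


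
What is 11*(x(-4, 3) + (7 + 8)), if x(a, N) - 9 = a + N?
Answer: 253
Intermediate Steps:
x(a, N) = 9 + N + a (x(a, N) = 9 + (a + N) = 9 + (N + a) = 9 + N + a)
11*(x(-4, 3) + (7 + 8)) = 11*((9 + 3 - 4) + (7 + 8)) = 11*(8 + 15) = 11*23 = 253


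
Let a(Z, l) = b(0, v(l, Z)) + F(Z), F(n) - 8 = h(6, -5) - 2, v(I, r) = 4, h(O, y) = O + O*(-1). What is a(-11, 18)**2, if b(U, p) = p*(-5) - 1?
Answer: 225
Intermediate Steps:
h(O, y) = 0 (h(O, y) = O - O = 0)
F(n) = 6 (F(n) = 8 + (0 - 2) = 8 - 2 = 6)
b(U, p) = -1 - 5*p (b(U, p) = -5*p - 1 = -1 - 5*p)
a(Z, l) = -15 (a(Z, l) = (-1 - 5*4) + 6 = (-1 - 20) + 6 = -21 + 6 = -15)
a(-11, 18)**2 = (-15)**2 = 225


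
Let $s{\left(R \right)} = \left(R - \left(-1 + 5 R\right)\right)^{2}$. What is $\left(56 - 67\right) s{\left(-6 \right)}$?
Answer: $-6875$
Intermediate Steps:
$s{\left(R \right)} = \left(1 - 4 R\right)^{2}$
$\left(56 - 67\right) s{\left(-6 \right)} = \left(56 - 67\right) \left(-1 + 4 \left(-6\right)\right)^{2} = - 11 \left(-1 - 24\right)^{2} = - 11 \left(-25\right)^{2} = \left(-11\right) 625 = -6875$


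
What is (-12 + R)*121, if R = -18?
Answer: -3630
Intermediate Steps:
(-12 + R)*121 = (-12 - 18)*121 = -30*121 = -3630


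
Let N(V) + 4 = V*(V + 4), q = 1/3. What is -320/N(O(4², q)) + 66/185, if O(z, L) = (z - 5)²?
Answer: 938786/2797385 ≈ 0.33559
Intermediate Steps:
q = ⅓ ≈ 0.33333
O(z, L) = (-5 + z)²
N(V) = -4 + V*(4 + V) (N(V) = -4 + V*(V + 4) = -4 + V*(4 + V))
-320/N(O(4², q)) + 66/185 = -320/(-4 + ((-5 + 4²)²)² + 4*(-5 + 4²)²) + 66/185 = -320/(-4 + ((-5 + 16)²)² + 4*(-5 + 16)²) + 66*(1/185) = -320/(-4 + (11²)² + 4*11²) + 66/185 = -320/(-4 + 121² + 4*121) + 66/185 = -320/(-4 + 14641 + 484) + 66/185 = -320/15121 + 66/185 = 938786/2797385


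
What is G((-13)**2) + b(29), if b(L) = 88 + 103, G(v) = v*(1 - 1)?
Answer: 191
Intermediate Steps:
G(v) = 0 (G(v) = v*0 = 0)
b(L) = 191
G((-13)**2) + b(29) = 0 + 191 = 191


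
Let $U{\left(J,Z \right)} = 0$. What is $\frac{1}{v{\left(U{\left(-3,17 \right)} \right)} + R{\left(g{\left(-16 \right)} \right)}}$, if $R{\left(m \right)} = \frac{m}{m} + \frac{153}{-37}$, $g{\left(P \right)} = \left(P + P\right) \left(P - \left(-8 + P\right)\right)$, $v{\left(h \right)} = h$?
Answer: $- \frac{37}{116} \approx -0.31897$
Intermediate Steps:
$g{\left(P \right)} = 16 P$ ($g{\left(P \right)} = 2 P 8 = 16 P$)
$R{\left(m \right)} = - \frac{116}{37}$ ($R{\left(m \right)} = 1 + 153 \left(- \frac{1}{37}\right) = 1 - \frac{153}{37} = - \frac{116}{37}$)
$\frac{1}{v{\left(U{\left(-3,17 \right)} \right)} + R{\left(g{\left(-16 \right)} \right)}} = \frac{1}{0 - \frac{116}{37}} = \frac{1}{- \frac{116}{37}} = - \frac{37}{116}$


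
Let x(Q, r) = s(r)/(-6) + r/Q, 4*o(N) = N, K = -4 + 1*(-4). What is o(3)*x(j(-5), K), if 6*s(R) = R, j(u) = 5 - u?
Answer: -13/30 ≈ -0.43333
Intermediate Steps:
K = -8 (K = -4 - 4 = -8)
s(R) = R/6
o(N) = N/4
x(Q, r) = -r/36 + r/Q (x(Q, r) = (r/6)/(-6) + r/Q = (r/6)*(-1/6) + r/Q = -r/36 + r/Q)
o(3)*x(j(-5), K) = ((1/4)*3)*(-1/36*(-8) - 8/(5 - 1*(-5))) = 3*(2/9 - 8/(5 + 5))/4 = 3*(2/9 - 8/10)/4 = 3*(2/9 - 8*1/10)/4 = 3*(2/9 - 4/5)/4 = (3/4)*(-26/45) = -13/30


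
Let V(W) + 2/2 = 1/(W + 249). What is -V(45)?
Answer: 293/294 ≈ 0.99660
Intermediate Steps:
V(W) = -1 + 1/(249 + W) (V(W) = -1 + 1/(W + 249) = -1 + 1/(249 + W))
-V(45) = -(-248 - 1*45)/(249 + 45) = -(-248 - 45)/294 = -(-293)/294 = -1*(-293/294) = 293/294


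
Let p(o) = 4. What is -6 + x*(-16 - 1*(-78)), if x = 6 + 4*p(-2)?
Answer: 1358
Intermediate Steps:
x = 22 (x = 6 + 4*4 = 6 + 16 = 22)
-6 + x*(-16 - 1*(-78)) = -6 + 22*(-16 - 1*(-78)) = -6 + 22*(-16 + 78) = -6 + 22*62 = -6 + 1364 = 1358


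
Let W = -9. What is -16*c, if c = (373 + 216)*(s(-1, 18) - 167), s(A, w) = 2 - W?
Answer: 1470144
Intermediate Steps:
s(A, w) = 11 (s(A, w) = 2 - 1*(-9) = 2 + 9 = 11)
c = -91884 (c = (373 + 216)*(11 - 167) = 589*(-156) = -91884)
-16*c = -16*(-91884) = 1470144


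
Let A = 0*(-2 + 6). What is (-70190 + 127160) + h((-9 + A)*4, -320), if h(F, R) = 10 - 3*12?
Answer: 56944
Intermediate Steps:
A = 0 (A = 0*4 = 0)
h(F, R) = -26 (h(F, R) = 10 - 36 = -26)
(-70190 + 127160) + h((-9 + A)*4, -320) = (-70190 + 127160) - 26 = 56970 - 26 = 56944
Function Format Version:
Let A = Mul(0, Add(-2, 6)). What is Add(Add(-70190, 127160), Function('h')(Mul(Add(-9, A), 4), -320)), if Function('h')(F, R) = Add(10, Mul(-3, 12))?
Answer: 56944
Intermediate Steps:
A = 0 (A = Mul(0, 4) = 0)
Function('h')(F, R) = -26 (Function('h')(F, R) = Add(10, -36) = -26)
Add(Add(-70190, 127160), Function('h')(Mul(Add(-9, A), 4), -320)) = Add(Add(-70190, 127160), -26) = Add(56970, -26) = 56944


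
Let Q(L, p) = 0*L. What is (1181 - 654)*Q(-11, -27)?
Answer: 0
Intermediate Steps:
Q(L, p) = 0
(1181 - 654)*Q(-11, -27) = (1181 - 654)*0 = 527*0 = 0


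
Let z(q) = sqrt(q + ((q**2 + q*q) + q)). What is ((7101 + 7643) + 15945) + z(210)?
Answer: 30689 + 2*sqrt(22155) ≈ 30987.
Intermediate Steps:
z(q) = sqrt(2*q + 2*q**2) (z(q) = sqrt(q + ((q**2 + q**2) + q)) = sqrt(q + (2*q**2 + q)) = sqrt(q + (q + 2*q**2)) = sqrt(2*q + 2*q**2))
((7101 + 7643) + 15945) + z(210) = ((7101 + 7643) + 15945) + sqrt(2)*sqrt(210*(1 + 210)) = (14744 + 15945) + sqrt(2)*sqrt(210*211) = 30689 + sqrt(2)*sqrt(44310) = 30689 + 2*sqrt(22155)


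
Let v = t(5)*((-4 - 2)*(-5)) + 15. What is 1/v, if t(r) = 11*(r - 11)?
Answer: -1/1965 ≈ -0.00050891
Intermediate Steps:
t(r) = -121 + 11*r (t(r) = 11*(-11 + r) = -121 + 11*r)
v = -1965 (v = (-121 + 11*5)*((-4 - 2)*(-5)) + 15 = (-121 + 55)*(-6*(-5)) + 15 = -66*30 + 15 = -1980 + 15 = -1965)
1/v = 1/(-1965) = -1/1965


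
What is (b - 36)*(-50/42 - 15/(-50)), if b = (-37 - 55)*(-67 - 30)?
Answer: -831028/105 ≈ -7914.6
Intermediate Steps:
b = 8924 (b = -92*(-97) = 8924)
(b - 36)*(-50/42 - 15/(-50)) = (8924 - 36)*(-50/42 - 15/(-50)) = 8888*(-50*1/42 - 15*(-1/50)) = 8888*(-25/21 + 3/10) = 8888*(-187/210) = -831028/105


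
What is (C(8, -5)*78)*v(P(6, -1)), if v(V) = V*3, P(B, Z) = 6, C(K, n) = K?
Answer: 11232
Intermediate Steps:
v(V) = 3*V
(C(8, -5)*78)*v(P(6, -1)) = (8*78)*(3*6) = 624*18 = 11232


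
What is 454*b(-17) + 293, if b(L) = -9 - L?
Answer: 3925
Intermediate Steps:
454*b(-17) + 293 = 454*(-9 - 1*(-17)) + 293 = 454*(-9 + 17) + 293 = 454*8 + 293 = 3632 + 293 = 3925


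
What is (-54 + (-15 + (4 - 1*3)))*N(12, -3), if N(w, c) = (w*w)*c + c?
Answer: 29580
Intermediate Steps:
N(w, c) = c + c*w² (N(w, c) = w²*c + c = c*w² + c = c + c*w²)
(-54 + (-15 + (4 - 1*3)))*N(12, -3) = (-54 + (-15 + (4 - 1*3)))*(-3*(1 + 12²)) = (-54 + (-15 + (4 - 3)))*(-3*(1 + 144)) = (-54 + (-15 + 1))*(-3*145) = (-54 - 14)*(-435) = -68*(-435) = 29580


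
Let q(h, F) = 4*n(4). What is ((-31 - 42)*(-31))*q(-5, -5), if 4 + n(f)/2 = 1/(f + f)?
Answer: -70153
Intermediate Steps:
n(f) = -8 + 1/f (n(f) = -8 + 2/(f + f) = -8 + 2/((2*f)) = -8 + 2*(1/(2*f)) = -8 + 1/f)
q(h, F) = -31 (q(h, F) = 4*(-8 + 1/4) = 4*(-31/4) = -31)
((-31 - 42)*(-31))*q(-5, -5) = ((-31 - 42)*(-31))*(-31) = -73*(-31)*(-31) = 2263*(-31) = -70153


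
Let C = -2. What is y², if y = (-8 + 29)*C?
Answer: 1764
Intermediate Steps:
y = -42 (y = (-8 + 29)*(-2) = 21*(-2) = -42)
y² = (-42)² = 1764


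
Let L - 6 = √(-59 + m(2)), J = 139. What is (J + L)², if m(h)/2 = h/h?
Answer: (145 + I*√57)² ≈ 20968.0 + 2189.5*I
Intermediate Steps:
m(h) = 2 (m(h) = 2*(h/h) = 2*1 = 2)
L = 6 + I*√57 (L = 6 + √(-59 + 2) = 6 + √(-57) = 6 + I*√57 ≈ 6.0 + 7.5498*I)
(J + L)² = (139 + (6 + I*√57))² = (145 + I*√57)²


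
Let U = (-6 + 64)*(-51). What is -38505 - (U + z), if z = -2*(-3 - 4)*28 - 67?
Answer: -35872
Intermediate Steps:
U = -2958 (U = 58*(-51) = -2958)
z = 325 (z = -2*(-7)*28 - 67 = 14*28 - 67 = 392 - 67 = 325)
-38505 - (U + z) = -38505 - (-2958 + 325) = -38505 - 1*(-2633) = -38505 + 2633 = -35872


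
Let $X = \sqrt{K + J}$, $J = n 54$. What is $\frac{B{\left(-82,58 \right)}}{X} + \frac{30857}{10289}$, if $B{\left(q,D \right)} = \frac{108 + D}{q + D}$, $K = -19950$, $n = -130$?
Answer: $\frac{30857}{10289} + \frac{83 i \sqrt{26970}}{323640} \approx 2.999 + 0.042117 i$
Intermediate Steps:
$J = -7020$ ($J = \left(-130\right) 54 = -7020$)
$B{\left(q,D \right)} = \frac{108 + D}{D + q}$
$X = i \sqrt{26970}$ ($X = \sqrt{-19950 - 7020} = \sqrt{-26970} = i \sqrt{26970} \approx 164.23 i$)
$\frac{B{\left(-82,58 \right)}}{X} + \frac{30857}{10289} = \frac{\frac{1}{58 - 82} \left(108 + 58\right)}{i \sqrt{26970}} + \frac{30857}{10289} = \frac{1}{-24} \cdot 166 \left(- \frac{i \sqrt{26970}}{26970}\right) + 30857 \cdot \frac{1}{10289} = \left(- \frac{1}{24}\right) 166 \left(- \frac{i \sqrt{26970}}{26970}\right) + \frac{30857}{10289} = - \frac{83 \left(- \frac{i \sqrt{26970}}{26970}\right)}{12} + \frac{30857}{10289} = \frac{83 i \sqrt{26970}}{323640} + \frac{30857}{10289} = \frac{30857}{10289} + \frac{83 i \sqrt{26970}}{323640}$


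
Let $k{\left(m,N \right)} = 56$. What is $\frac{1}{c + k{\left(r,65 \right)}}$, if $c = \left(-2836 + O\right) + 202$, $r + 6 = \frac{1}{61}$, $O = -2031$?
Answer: $- \frac{1}{4609} \approx -0.00021697$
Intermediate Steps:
$r = - \frac{365}{61}$ ($r = -6 + \frac{1}{61} = - \frac{365}{61} \approx -5.9836$)
$c = -4665$ ($c = \left(-2836 - 2031\right) + 202 = -4867 + 202 = -4665$)
$\frac{1}{c + k{\left(r,65 \right)}} = \frac{1}{-4665 + 56} = \frac{1}{-4609} = - \frac{1}{4609}$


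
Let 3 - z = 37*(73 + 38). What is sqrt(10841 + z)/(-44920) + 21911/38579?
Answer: 21911/38579 - sqrt(6737)/44920 ≈ 0.56612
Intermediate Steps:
z = -4104 (z = 3 - 37*(73 + 38) = 3 - 37*111 = 3 - 1*4107 = 3 - 4107 = -4104)
sqrt(10841 + z)/(-44920) + 21911/38579 = sqrt(10841 - 4104)/(-44920) + 21911/38579 = sqrt(6737)*(-1/44920) + 21911*(1/38579) = -sqrt(6737)/44920 + 21911/38579 = 21911/38579 - sqrt(6737)/44920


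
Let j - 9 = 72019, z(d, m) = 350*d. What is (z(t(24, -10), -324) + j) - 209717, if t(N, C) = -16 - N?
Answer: -151689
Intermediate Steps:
j = 72028 (j = 9 + 72019 = 72028)
(z(t(24, -10), -324) + j) - 209717 = (350*(-16 - 1*24) + 72028) - 209717 = (350*(-16 - 24) + 72028) - 209717 = (350*(-40) + 72028) - 209717 = (-14000 + 72028) - 209717 = 58028 - 209717 = -151689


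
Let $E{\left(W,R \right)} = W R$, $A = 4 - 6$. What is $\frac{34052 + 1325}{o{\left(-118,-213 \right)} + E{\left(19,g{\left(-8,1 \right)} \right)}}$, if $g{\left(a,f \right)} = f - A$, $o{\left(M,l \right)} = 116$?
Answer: $\frac{35377}{173} \approx 204.49$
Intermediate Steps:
$A = -2$ ($A = 4 - 6 = -2$)
$g{\left(a,f \right)} = 2 + f$ ($g{\left(a,f \right)} = f - -2 = f + 2 = 2 + f$)
$E{\left(W,R \right)} = R W$
$\frac{34052 + 1325}{o{\left(-118,-213 \right)} + E{\left(19,g{\left(-8,1 \right)} \right)}} = \frac{34052 + 1325}{116 + \left(2 + 1\right) 19} = \frac{35377}{116 + 3 \cdot 19} = \frac{35377}{116 + 57} = \frac{35377}{173}$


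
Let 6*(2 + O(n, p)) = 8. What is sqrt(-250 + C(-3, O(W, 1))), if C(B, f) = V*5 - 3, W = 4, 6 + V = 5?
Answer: I*sqrt(258) ≈ 16.062*I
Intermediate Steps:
V = -1 (V = -6 + 5 = -1)
O(n, p) = -2/3 (O(n, p) = -2 + (1/6)*8 = -2 + 4/3 = -2/3)
C(B, f) = -8 (C(B, f) = -1*5 - 3 = -5 - 3 = -8)
sqrt(-250 + C(-3, O(W, 1))) = sqrt(-250 - 8) = sqrt(-258) = I*sqrt(258)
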